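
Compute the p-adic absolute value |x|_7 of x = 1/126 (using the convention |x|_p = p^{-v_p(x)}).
|1/126|_7 = 7

Step 1 — compute v_7(x) by factoring powers of 7 out of the numerator and denominator: v_7(1/126) = -1. Step 2 — apply |x|_p = p^{-v_p(x)} = 7^{1} = 7.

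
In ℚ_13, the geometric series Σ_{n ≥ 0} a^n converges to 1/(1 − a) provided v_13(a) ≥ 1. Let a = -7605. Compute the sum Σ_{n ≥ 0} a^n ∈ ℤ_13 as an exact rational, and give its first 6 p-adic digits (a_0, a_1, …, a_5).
Σ a^n = 1/(1 − a) = 1/7606;  first 6 digits = (1, 0, 7, 9, 9, 12)

v_13(a) = 2 ≥ 1, so the series converges in ℤ_13 to 1/(1 − a) = 1/(1 − (-7605)) = 1/7606. Expand this rational in ℤ_13: compute digits iteratively via d_i = x_i mod 13, x_{i+1} = (x_i − d_i)/13. The first 6 digits are (1, 0, 7, 9, 9, 12).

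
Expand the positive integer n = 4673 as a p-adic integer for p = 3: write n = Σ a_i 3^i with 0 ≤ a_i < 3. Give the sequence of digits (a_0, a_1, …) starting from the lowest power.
(a_0, a_1, …) = (2, 0, 0, 2, 0, 1, 0, 2)

Repeated division by 3 gives the digits low-to-high: 4673 = 2 + 2·3^3 + 1·3^5 + 2·3^7. Digit sequence: (2, 0, 0, 2, 0, 1, 0, 2).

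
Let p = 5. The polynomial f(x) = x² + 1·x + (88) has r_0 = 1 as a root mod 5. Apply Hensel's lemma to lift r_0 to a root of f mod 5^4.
r_3 = 546 (mod 625)

Hensel: r_{i+1} = r_i − f(r_i)·(f′(r_i))^{-1} mod 5^{i+2}, f′(x) = 2x + 1. Iterate:
  r_0 = 1 (mod 5)
  r_1 = 21 (mod 25)
  r_2 = 46 (mod 125)
  r_3 = 546 (mod 625)
Final: r = 546 satisfies f(r) ≡ 0 mod 5^4.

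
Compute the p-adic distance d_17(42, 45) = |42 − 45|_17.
d_17(42, 45) = 1

Step 1 — x − y = 42 − 45 = -3. Step 2 — v_17(-3) = 0 (factor: -3 = −(17^0 · 3); the sign does not affect v_p). Step 3 — |x − y|_17 = 17^{0} = 1.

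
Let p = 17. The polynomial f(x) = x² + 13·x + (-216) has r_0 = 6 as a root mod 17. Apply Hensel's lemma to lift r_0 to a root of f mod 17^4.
r_3 = 67717 (mod 83521)

Hensel: r_{i+1} = r_i − f(r_i)·(f′(r_i))^{-1} mod 17^{i+2}, f′(x) = 2x + 13. Iterate:
  r_0 = 6 (mod 17)
  r_1 = 91 (mod 289)
  r_2 = 3848 (mod 4913)
  r_3 = 67717 (mod 83521)
Final: r = 67717 satisfies f(r) ≡ 0 mod 17^4.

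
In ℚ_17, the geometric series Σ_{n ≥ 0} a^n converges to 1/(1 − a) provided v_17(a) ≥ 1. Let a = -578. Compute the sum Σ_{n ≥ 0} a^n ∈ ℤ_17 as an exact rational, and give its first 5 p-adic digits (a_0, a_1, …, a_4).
Σ a^n = 1/(1 − a) = 1/579;  first 5 digits = (1, 0, 15, 16, 3)

v_17(a) = 2 ≥ 1, so the series converges in ℤ_17 to 1/(1 − a) = 1/(1 − (-578)) = 1/579. Expand this rational in ℤ_17: compute digits iteratively via d_i = x_i mod 17, x_{i+1} = (x_i − d_i)/17. The first 5 digits are (1, 0, 15, 16, 3).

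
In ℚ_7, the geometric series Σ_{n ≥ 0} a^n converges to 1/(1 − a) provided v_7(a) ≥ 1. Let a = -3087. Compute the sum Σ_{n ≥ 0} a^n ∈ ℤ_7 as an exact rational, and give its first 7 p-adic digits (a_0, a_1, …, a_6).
Σ a^n = 1/(1 − a) = 1/3088;  first 7 digits = (1, 0, 0, 5, 5, 6, 3)

v_7(a) = 3 ≥ 1, so the series converges in ℤ_7 to 1/(1 − a) = 1/(1 − (-3087)) = 1/3088. Expand this rational in ℤ_7: compute digits iteratively via d_i = x_i mod 7, x_{i+1} = (x_i − d_i)/7. The first 7 digits are (1, 0, 0, 5, 5, 6, 3).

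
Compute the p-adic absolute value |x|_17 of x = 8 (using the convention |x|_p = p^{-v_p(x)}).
|8|_17 = 1

Step 1 — compute v_17(x) by factoring powers of 17 out of the numerator and denominator: v_17(8) = 0. Step 2 — apply |x|_p = p^{-v_p(x)} = 17^{0} = 1.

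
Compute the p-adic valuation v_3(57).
v_3(57) = 1

v_3(n) is the largest exponent k such that 3^k divides n. Factor out: 57 = 3^1 · 19. (Sign doesn't affect v_p.) So v_3(57) = 1.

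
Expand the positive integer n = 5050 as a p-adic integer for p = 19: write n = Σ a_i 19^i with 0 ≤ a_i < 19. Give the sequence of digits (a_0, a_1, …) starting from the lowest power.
(a_0, a_1, …) = (15, 18, 13)

Repeated division by 19 gives the digits low-to-high: 5050 = 15 + 18·19^1 + 13·19^2. Digit sequence: (15, 18, 13).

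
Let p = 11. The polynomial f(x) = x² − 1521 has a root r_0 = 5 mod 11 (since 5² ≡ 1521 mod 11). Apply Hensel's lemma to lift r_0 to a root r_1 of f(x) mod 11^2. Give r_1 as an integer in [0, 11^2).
r_1 = 82 (mod 121)

Hensel's recurrence: r_{i+1} = r_i − f(r_i)·(f′(r_i))^{-1} mod 11^{i+2}, with f′(x) = 2x. Iterate:
  r_0 = 5 (mod 11)
  r_1 = 82 (mod 121)
Final: r_1 = 82, and one checks f(r_1) ≡ 0 mod 11^2.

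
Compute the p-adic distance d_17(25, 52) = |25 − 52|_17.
d_17(25, 52) = 1

Step 1 — x − y = 25 − 52 = -27. Step 2 — v_17(-27) = 0 (factor: -27 = −(17^0 · 27); the sign does not affect v_p). Step 3 — |x − y|_17 = 17^{0} = 1.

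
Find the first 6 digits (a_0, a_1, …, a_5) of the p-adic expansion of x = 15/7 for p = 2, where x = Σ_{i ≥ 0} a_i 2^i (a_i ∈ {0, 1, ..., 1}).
(a_0, …, a_5) = (1, 0, 0, 1, 1, 1)

v_2(15/7) = 0 (numerator and denominator both coprime to 2), so x ∈ ℤ_2^×. Compute digits iteratively via a_i = x_i mod 2, x_{i+1} = (x_i − a_i)/2, with x_0 = x:
  x_0 = 15/7;  a_0 = 1;  x_1 = (x_0 − 1)/2 = 4/7
  x_1 = 4/7;  a_1 = 0;  x_2 = (x_1 − 0)/2 = 2/7
  x_2 = 2/7;  a_2 = 0;  x_3 = (x_2 − 0)/2 = 1/7
  x_3 = 1/7;  a_3 = 1;  x_4 = (x_3 − 1)/2 = -3/7
  x_4 = -3/7;  a_4 = 1;  x_5 = (x_4 − 1)/2 = -5/7
  x_5 = -5/7;  a_5 = 1;  x_6 = (x_5 − 1)/2 = -6/7
Digits: (1, 0, 0, 1, 1, 1).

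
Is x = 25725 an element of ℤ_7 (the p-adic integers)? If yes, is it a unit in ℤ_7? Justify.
x ∈ ℤ_7 but not a unit; v_7(x) = 3 > 0

ℤ_7 = {x ∈ ℚ_7 : v_7(x) ≥ 0} and ℤ_7^× = {x ∈ ℤ_7 : v_7(x) = 0}. Here v_7(25725) = v_7(num) − v_7(den) = 3; compare against these criteria.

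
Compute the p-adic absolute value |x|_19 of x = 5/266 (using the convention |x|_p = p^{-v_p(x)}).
|5/266|_19 = 19

Step 1 — compute v_19(x) by factoring powers of 19 out of the numerator and denominator: v_19(5/266) = -1. Step 2 — apply |x|_p = p^{-v_p(x)} = 19^{1} = 19.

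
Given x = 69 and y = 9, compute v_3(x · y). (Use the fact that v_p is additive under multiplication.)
v_3(621) = 3

v_p(x) = 1 (factor: 69 = 3^1 · 23); v_p(y) = 2 (factor: 9 = 3^2 · 1). Additivity: v_p(xy) = v_p(x) + v_p(y) = 1 + 2 = 3. (Direct check: xy = 621 = 3^3 · (23).)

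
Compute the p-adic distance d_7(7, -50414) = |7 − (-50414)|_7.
d_7(7, -50414) = 1/16807

Step 1 — x − y = 7 − (-50414) = 50421. Step 2 — v_7(50421) = 5 (factor: 50421 = (7^5 · 3); the sign does not affect v_p). Step 3 — |x − y|_7 = 7^{-5} = 1/16807.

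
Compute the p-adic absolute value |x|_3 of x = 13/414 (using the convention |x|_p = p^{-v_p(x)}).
|13/414|_3 = 9

Step 1 — compute v_3(x) by factoring powers of 3 out of the numerator and denominator: v_3(13/414) = -2. Step 2 — apply |x|_p = p^{-v_p(x)} = 3^{2} = 9.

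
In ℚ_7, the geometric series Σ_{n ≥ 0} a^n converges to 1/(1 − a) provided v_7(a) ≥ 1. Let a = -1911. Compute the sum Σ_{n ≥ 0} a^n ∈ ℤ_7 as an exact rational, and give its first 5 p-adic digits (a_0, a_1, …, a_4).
Σ a^n = 1/(1 − a) = 1/1912;  first 5 digits = (1, 0, 3, 1, 1)

v_7(a) = 2 ≥ 1, so the series converges in ℤ_7 to 1/(1 − a) = 1/(1 − (-1911)) = 1/1912. Expand this rational in ℤ_7: compute digits iteratively via d_i = x_i mod 7, x_{i+1} = (x_i − d_i)/7. The first 5 digits are (1, 0, 3, 1, 1).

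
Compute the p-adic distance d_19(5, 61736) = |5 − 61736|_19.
d_19(5, 61736) = 1/6859

Step 1 — x − y = 5 − 61736 = -61731. Step 2 — v_19(-61731) = 3 (factor: -61731 = −(19^3 · 9); the sign does not affect v_p). Step 3 — |x − y|_19 = 19^{-3} = 1/6859.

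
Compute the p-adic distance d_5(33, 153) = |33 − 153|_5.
d_5(33, 153) = 1/5

Step 1 — x − y = 33 − 153 = -120. Step 2 — v_5(-120) = 1 (factor: -120 = −(5^1 · 24); the sign does not affect v_p). Step 3 — |x − y|_5 = 5^{-1} = 1/5.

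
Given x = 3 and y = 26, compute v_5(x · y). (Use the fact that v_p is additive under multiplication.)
v_5(78) = 0

v_p(x) = 0 (factor: 3 = 5^0 · 3); v_p(y) = 0 (factor: 26 = 5^0 · 26). Additivity: v_p(xy) = v_p(x) + v_p(y) = 0 + 0 = 0. (Direct check: xy = 78 = 5^0 · (78).)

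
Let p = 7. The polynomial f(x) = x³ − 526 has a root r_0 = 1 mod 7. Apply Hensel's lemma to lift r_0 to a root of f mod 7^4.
r_3 = 2136 (mod 2401)

Hensel: r_{i+1} = r_i − f(r_i)/f′(r_i) mod 7^{i+2}, where f′(x) = 3x². Iterate:
  r_0 = 1 (mod 7)
  r_1 = 29 (mod 49)
  r_2 = 78 (mod 343)
  r_3 = 2136 (mod 2401)
Final: r = 2136 with f(r) ≡ 0 mod 7^4.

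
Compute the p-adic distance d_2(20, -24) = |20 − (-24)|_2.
d_2(20, -24) = 1/4

Step 1 — x − y = 20 − (-24) = 44. Step 2 — v_2(44) = 2 (factor: 44 = (2^2 · 11); the sign does not affect v_p). Step 3 — |x − y|_2 = 2^{-2} = 1/4.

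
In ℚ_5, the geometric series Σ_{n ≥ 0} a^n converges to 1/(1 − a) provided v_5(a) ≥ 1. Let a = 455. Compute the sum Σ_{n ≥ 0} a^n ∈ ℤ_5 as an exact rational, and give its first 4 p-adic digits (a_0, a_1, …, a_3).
Σ a^n = 1/(1 − a) = -1/454;  first 4 digits = (1, 1, 4, 0)

v_5(a) = 1 ≥ 1, so the series converges in ℤ_5 to 1/(1 − a) = 1/(1 − 455) = -1/454. Expand this rational in ℤ_5: compute digits iteratively via d_i = x_i mod 5, x_{i+1} = (x_i − d_i)/5. The first 4 digits are (1, 1, 4, 0).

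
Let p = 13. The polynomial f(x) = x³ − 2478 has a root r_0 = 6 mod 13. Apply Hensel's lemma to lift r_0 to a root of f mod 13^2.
r_1 = 149 (mod 169)

Hensel: r_{i+1} = r_i − f(r_i)/f′(r_i) mod 13^{i+2}, where f′(x) = 3x². Iterate:
  r_0 = 6 (mod 13)
  r_1 = 149 (mod 169)
Final: r = 149 with f(r) ≡ 0 mod 13^2.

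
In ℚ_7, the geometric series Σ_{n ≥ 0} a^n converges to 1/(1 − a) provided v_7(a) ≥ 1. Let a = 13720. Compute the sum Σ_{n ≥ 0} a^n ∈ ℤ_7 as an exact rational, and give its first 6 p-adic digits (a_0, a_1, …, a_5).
Σ a^n = 1/(1 − a) = -1/13719;  first 6 digits = (1, 0, 0, 5, 5, 0)

v_7(a) = 3 ≥ 1, so the series converges in ℤ_7 to 1/(1 − a) = 1/(1 − 13720) = -1/13719. Expand this rational in ℤ_7: compute digits iteratively via d_i = x_i mod 7, x_{i+1} = (x_i − d_i)/7. The first 6 digits are (1, 0, 0, 5, 5, 0).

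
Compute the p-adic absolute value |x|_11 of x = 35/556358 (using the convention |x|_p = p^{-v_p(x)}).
|35/556358|_11 = 14641

Step 1 — compute v_11(x) by factoring powers of 11 out of the numerator and denominator: v_11(35/556358) = -4. Step 2 — apply |x|_p = p^{-v_p(x)} = 11^{4} = 14641.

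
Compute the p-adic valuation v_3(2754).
v_3(2754) = 4

v_3(n) is the largest exponent k such that 3^k divides n. Factor out: 2754 = 3^4 · 34. (Sign doesn't affect v_p.) So v_3(2754) = 4.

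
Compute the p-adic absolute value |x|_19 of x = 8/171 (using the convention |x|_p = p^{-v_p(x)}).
|8/171|_19 = 19

Step 1 — compute v_19(x) by factoring powers of 19 out of the numerator and denominator: v_19(8/171) = -1. Step 2 — apply |x|_p = p^{-v_p(x)} = 19^{1} = 19.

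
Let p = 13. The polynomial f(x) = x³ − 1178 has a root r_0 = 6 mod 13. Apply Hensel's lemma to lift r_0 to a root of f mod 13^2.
r_1 = 162 (mod 169)

Hensel: r_{i+1} = r_i − f(r_i)/f′(r_i) mod 13^{i+2}, where f′(x) = 3x². Iterate:
  r_0 = 6 (mod 13)
  r_1 = 162 (mod 169)
Final: r = 162 with f(r) ≡ 0 mod 13^2.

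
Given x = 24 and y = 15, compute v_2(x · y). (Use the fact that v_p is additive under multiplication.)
v_2(360) = 3

v_p(x) = 3 (factor: 24 = 2^3 · 3); v_p(y) = 0 (factor: 15 = 2^0 · 15). Additivity: v_p(xy) = v_p(x) + v_p(y) = 3 + 0 = 3. (Direct check: xy = 360 = 2^3 · (45).)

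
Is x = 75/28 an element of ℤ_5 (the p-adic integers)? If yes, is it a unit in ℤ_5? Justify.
x ∈ ℤ_5 but not a unit; v_5(x) = 2 > 0

ℤ_5 = {x ∈ ℚ_5 : v_5(x) ≥ 0} and ℤ_5^× = {x ∈ ℤ_5 : v_5(x) = 0}. Here v_5(75/28) = v_5(num) − v_5(den) = 2; compare against these criteria.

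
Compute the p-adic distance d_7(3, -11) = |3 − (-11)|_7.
d_7(3, -11) = 1/7

Step 1 — x − y = 3 − (-11) = 14. Step 2 — v_7(14) = 1 (factor: 14 = (7^1 · 2); the sign does not affect v_p). Step 3 — |x − y|_7 = 7^{-1} = 1/7.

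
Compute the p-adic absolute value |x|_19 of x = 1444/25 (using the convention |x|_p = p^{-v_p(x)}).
|1444/25|_19 = 1/361

Step 1 — compute v_19(x) by factoring powers of 19 out of the numerator and denominator: v_19(1444/25) = 2. Step 2 — apply |x|_p = p^{-v_p(x)} = 19^{-2} = 1/361.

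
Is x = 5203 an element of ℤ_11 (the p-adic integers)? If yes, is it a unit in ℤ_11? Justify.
x ∈ ℤ_11 but not a unit; v_11(x) = 2 > 0

ℤ_11 = {x ∈ ℚ_11 : v_11(x) ≥ 0} and ℤ_11^× = {x ∈ ℤ_11 : v_11(x) = 0}. Here v_11(5203) = v_11(num) − v_11(den) = 2; compare against these criteria.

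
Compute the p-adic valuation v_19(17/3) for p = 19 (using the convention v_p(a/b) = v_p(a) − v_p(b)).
v_19(17/3) = 0

Factor powers of 19 from the numerator and denominator of the reduced fraction: 17 = 19^0 · 17 and 3 = 19^0 · 3. Apply v_p(a/b) = v_p(a) − v_p(b): v_19(17/3) = 0 − 0 = 0.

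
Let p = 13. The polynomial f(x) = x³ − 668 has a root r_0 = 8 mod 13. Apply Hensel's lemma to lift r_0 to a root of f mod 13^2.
r_1 = 125 (mod 169)

Hensel: r_{i+1} = r_i − f(r_i)/f′(r_i) mod 13^{i+2}, where f′(x) = 3x². Iterate:
  r_0 = 8 (mod 13)
  r_1 = 125 (mod 169)
Final: r = 125 with f(r) ≡ 0 mod 13^2.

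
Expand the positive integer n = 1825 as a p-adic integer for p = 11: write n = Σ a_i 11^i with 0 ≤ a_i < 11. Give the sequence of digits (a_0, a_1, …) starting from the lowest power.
(a_0, a_1, …) = (10, 0, 4, 1)

Repeated division by 11 gives the digits low-to-high: 1825 = 10 + 4·11^2 + 1·11^3. Digit sequence: (10, 0, 4, 1).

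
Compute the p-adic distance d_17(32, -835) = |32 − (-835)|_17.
d_17(32, -835) = 1/289

Step 1 — x − y = 32 − (-835) = 867. Step 2 — v_17(867) = 2 (factor: 867 = (17^2 · 3); the sign does not affect v_p). Step 3 — |x − y|_17 = 17^{-2} = 1/289.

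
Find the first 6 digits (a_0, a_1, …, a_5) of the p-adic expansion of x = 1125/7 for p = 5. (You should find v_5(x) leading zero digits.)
(a_0, …, a_5) = (0, 0, 0, 2, 2, 1)

v_5(1125/7) = 3, so a_0 = ... = a_2 = 0. Factor out: x = 5^3 · u with u = 9/7 a unit in ℤ_5. Expand u iteratively via a_{v+i} = u_i mod 5, u_{i+1} = (u_i − a_{v+i})/5:
  u_0 = 9/7;  a_3 = 2;  u_1 = (u_0 − 2)/5 = -1/7
  u_1 = -1/7;  a_4 = 2;  u_2 = (u_1 − 2)/5 = -3/7
  u_2 = -3/7;  a_5 = 1;  u_3 = (u_2 − 1)/5 = -2/7
Digits: (0, 0, 0, 2, 2, 1).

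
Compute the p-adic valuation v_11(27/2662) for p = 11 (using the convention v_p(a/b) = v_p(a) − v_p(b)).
v_11(27/2662) = -3

Factor powers of 11 from the numerator and denominator of the reduced fraction: 27 = 11^0 · 27 and 2662 = 11^3 · 2. Apply v_p(a/b) = v_p(a) − v_p(b): v_11(27/2662) = 0 − 3 = -3.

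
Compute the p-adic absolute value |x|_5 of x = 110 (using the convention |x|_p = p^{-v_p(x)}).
|110|_5 = 1/5

Step 1 — compute v_5(x) by factoring powers of 5 out of the numerator and denominator: v_5(110) = 1. Step 2 — apply |x|_p = p^{-v_p(x)} = 5^{-1} = 1/5.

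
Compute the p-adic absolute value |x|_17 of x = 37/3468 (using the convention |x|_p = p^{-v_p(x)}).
|37/3468|_17 = 289

Step 1 — compute v_17(x) by factoring powers of 17 out of the numerator and denominator: v_17(37/3468) = -2. Step 2 — apply |x|_p = p^{-v_p(x)} = 17^{2} = 289.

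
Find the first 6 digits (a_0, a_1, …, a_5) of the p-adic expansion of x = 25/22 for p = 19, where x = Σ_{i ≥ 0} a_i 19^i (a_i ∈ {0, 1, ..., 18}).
(a_0, …, a_5) = (2, 6, 4, 11, 2, 18)

v_19(25/22) = 0 (numerator and denominator both coprime to 19), so x ∈ ℤ_19^×. Compute digits iteratively via a_i = x_i mod 19, x_{i+1} = (x_i − a_i)/19, with x_0 = x:
  x_0 = 25/22;  a_0 = 2;  x_1 = (x_0 − 2)/19 = -1/22
  x_1 = -1/22;  a_1 = 6;  x_2 = (x_1 − 6)/19 = -7/22
  x_2 = -7/22;  a_2 = 4;  x_3 = (x_2 − 4)/19 = -5/22
  x_3 = -5/22;  a_3 = 11;  x_4 = (x_3 − 11)/19 = -13/22
  x_4 = -13/22;  a_4 = 2;  x_5 = (x_4 − 2)/19 = -3/22
  x_5 = -3/22;  a_5 = 18;  x_6 = (x_5 − 18)/19 = -21/22
Digits: (2, 6, 4, 11, 2, 18).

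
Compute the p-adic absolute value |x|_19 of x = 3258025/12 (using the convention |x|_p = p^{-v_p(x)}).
|3258025/12|_19 = 1/130321

Step 1 — compute v_19(x) by factoring powers of 19 out of the numerator and denominator: v_19(3258025/12) = 4. Step 2 — apply |x|_p = p^{-v_p(x)} = 19^{-4} = 1/130321.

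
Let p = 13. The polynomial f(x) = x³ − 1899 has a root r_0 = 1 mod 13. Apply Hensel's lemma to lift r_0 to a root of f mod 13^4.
r_3 = 16576 (mod 28561)

Hensel: r_{i+1} = r_i − f(r_i)/f′(r_i) mod 13^{i+2}, where f′(x) = 3x². Iterate:
  r_0 = 1 (mod 13)
  r_1 = 14 (mod 169)
  r_2 = 1197 (mod 2197)
  r_3 = 16576 (mod 28561)
Final: r = 16576 with f(r) ≡ 0 mod 13^4.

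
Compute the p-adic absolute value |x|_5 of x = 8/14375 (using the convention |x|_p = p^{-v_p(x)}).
|8/14375|_5 = 625

Step 1 — compute v_5(x) by factoring powers of 5 out of the numerator and denominator: v_5(8/14375) = -4. Step 2 — apply |x|_p = p^{-v_p(x)} = 5^{4} = 625.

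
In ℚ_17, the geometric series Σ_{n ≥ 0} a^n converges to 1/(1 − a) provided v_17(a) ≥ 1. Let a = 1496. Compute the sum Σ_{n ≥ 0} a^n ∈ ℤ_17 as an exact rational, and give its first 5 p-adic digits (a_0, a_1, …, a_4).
Σ a^n = 1/(1 − a) = -1/1495;  first 5 digits = (1, 3, 14, 6, 6)

v_17(a) = 1 ≥ 1, so the series converges in ℤ_17 to 1/(1 − a) = 1/(1 − 1496) = -1/1495. Expand this rational in ℤ_17: compute digits iteratively via d_i = x_i mod 17, x_{i+1} = (x_i − d_i)/17. The first 5 digits are (1, 3, 14, 6, 6).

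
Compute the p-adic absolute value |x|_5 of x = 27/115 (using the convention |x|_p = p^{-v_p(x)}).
|27/115|_5 = 5

Step 1 — compute v_5(x) by factoring powers of 5 out of the numerator and denominator: v_5(27/115) = -1. Step 2 — apply |x|_p = p^{-v_p(x)} = 5^{1} = 5.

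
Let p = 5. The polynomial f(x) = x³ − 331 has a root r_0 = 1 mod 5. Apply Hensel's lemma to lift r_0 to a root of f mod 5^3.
r_2 = 11 (mod 125)

Hensel: r_{i+1} = r_i − f(r_i)/f′(r_i) mod 5^{i+2}, where f′(x) = 3x². Iterate:
  r_0 = 1 (mod 5)
  r_1 = 11 (mod 25)
  r_2 = 11 (mod 125)
Final: r = 11 with f(r) ≡ 0 mod 5^3.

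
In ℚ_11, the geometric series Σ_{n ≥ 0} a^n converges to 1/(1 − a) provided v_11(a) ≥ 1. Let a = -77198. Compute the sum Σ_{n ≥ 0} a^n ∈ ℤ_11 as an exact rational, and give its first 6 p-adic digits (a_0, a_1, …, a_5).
Σ a^n = 1/(1 − a) = 1/77199;  first 6 digits = (1, 0, 0, 8, 5, 10)

v_11(a) = 3 ≥ 1, so the series converges in ℤ_11 to 1/(1 − a) = 1/(1 − (-77198)) = 1/77199. Expand this rational in ℤ_11: compute digits iteratively via d_i = x_i mod 11, x_{i+1} = (x_i − d_i)/11. The first 6 digits are (1, 0, 0, 8, 5, 10).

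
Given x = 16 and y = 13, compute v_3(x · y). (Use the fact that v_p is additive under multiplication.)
v_3(208) = 0

v_p(x) = 0 (factor: 16 = 3^0 · 16); v_p(y) = 0 (factor: 13 = 3^0 · 13). Additivity: v_p(xy) = v_p(x) + v_p(y) = 0 + 0 = 0. (Direct check: xy = 208 = 3^0 · (208).)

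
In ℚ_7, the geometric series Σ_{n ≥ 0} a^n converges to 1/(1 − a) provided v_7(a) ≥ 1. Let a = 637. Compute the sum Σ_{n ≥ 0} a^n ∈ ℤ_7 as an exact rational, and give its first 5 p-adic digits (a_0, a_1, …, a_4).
Σ a^n = 1/(1 − a) = -1/636;  first 5 digits = (1, 0, 6, 1, 1)

v_7(a) = 2 ≥ 1, so the series converges in ℤ_7 to 1/(1 − a) = 1/(1 − 637) = -1/636. Expand this rational in ℤ_7: compute digits iteratively via d_i = x_i mod 7, x_{i+1} = (x_i − d_i)/7. The first 5 digits are (1, 0, 6, 1, 1).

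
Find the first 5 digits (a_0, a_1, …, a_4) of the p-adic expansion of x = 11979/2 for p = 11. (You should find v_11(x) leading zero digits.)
(a_0, …, a_4) = (0, 0, 0, 10, 5)

v_11(11979/2) = 3, so a_0 = ... = a_2 = 0. Factor out: x = 11^3 · u with u = 9/2 a unit in ℤ_11. Expand u iteratively via a_{v+i} = u_i mod 11, u_{i+1} = (u_i − a_{v+i})/11:
  u_0 = 9/2;  a_3 = 10;  u_1 = (u_0 − 10)/11 = -1/2
  u_1 = -1/2;  a_4 = 5;  u_2 = (u_1 − 5)/11 = -1/2
Digits: (0, 0, 0, 10, 5).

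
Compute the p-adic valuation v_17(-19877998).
v_17(-19877998) = 5

v_17(n) is the largest exponent k such that 17^k divides n. Factor out: -19877998 = -17^5 · 14. (Sign doesn't affect v_p.) So v_17(-19877998) = 5.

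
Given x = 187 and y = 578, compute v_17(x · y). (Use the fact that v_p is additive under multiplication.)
v_17(108086) = 3

v_p(x) = 1 (factor: 187 = 17^1 · 11); v_p(y) = 2 (factor: 578 = 17^2 · 2). Additivity: v_p(xy) = v_p(x) + v_p(y) = 1 + 2 = 3. (Direct check: xy = 108086 = 17^3 · (22).)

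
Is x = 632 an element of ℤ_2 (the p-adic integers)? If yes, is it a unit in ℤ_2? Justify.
x ∈ ℤ_2 but not a unit; v_2(x) = 3 > 0

ℤ_2 = {x ∈ ℚ_2 : v_2(x) ≥ 0} and ℤ_2^× = {x ∈ ℤ_2 : v_2(x) = 0}. Here v_2(632) = v_2(num) − v_2(den) = 3; compare against these criteria.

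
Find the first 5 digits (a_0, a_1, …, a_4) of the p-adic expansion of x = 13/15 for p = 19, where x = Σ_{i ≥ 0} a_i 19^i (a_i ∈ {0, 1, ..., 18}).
(a_0, …, a_4) = (11, 2, 10, 2, 10)

v_19(13/15) = 0 (numerator and denominator both coprime to 19), so x ∈ ℤ_19^×. Compute digits iteratively via a_i = x_i mod 19, x_{i+1} = (x_i − a_i)/19, with x_0 = x:
  x_0 = 13/15;  a_0 = 11;  x_1 = (x_0 − 11)/19 = -8/15
  x_1 = -8/15;  a_1 = 2;  x_2 = (x_1 − 2)/19 = -2/15
  x_2 = -2/15;  a_2 = 10;  x_3 = (x_2 − 10)/19 = -8/15
  x_3 = -8/15;  a_3 = 2;  x_4 = (x_3 − 2)/19 = -2/15
  x_4 = -2/15;  a_4 = 10;  x_5 = (x_4 − 10)/19 = -8/15
Digits: (11, 2, 10, 2, 10).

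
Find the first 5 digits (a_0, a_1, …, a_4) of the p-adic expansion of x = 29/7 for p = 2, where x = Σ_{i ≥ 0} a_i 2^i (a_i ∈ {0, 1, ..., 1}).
(a_0, …, a_4) = (1, 1, 0, 1, 1)

v_2(29/7) = 0 (numerator and denominator both coprime to 2), so x ∈ ℤ_2^×. Compute digits iteratively via a_i = x_i mod 2, x_{i+1} = (x_i − a_i)/2, with x_0 = x:
  x_0 = 29/7;  a_0 = 1;  x_1 = (x_0 − 1)/2 = 11/7
  x_1 = 11/7;  a_1 = 1;  x_2 = (x_1 − 1)/2 = 2/7
  x_2 = 2/7;  a_2 = 0;  x_3 = (x_2 − 0)/2 = 1/7
  x_3 = 1/7;  a_3 = 1;  x_4 = (x_3 − 1)/2 = -3/7
  x_4 = -3/7;  a_4 = 1;  x_5 = (x_4 − 1)/2 = -5/7
Digits: (1, 1, 0, 1, 1).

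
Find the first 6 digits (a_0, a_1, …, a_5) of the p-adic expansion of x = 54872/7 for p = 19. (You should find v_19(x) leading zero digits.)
(a_0, …, a_5) = (0, 0, 0, 12, 13, 2)

v_19(54872/7) = 3, so a_0 = ... = a_2 = 0. Factor out: x = 19^3 · u with u = 8/7 a unit in ℤ_19. Expand u iteratively via a_{v+i} = u_i mod 19, u_{i+1} = (u_i − a_{v+i})/19:
  u_0 = 8/7;  a_3 = 12;  u_1 = (u_0 − 12)/19 = -4/7
  u_1 = -4/7;  a_4 = 13;  u_2 = (u_1 − 13)/19 = -5/7
  u_2 = -5/7;  a_5 = 2;  u_3 = (u_2 − 2)/19 = -1/7
Digits: (0, 0, 0, 12, 13, 2).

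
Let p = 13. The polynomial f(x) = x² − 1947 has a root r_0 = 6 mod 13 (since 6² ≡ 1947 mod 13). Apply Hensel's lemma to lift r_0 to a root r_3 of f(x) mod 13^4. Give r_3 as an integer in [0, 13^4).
r_3 = 13305 (mod 28561)

Hensel's recurrence: r_{i+1} = r_i − f(r_i)·(f′(r_i))^{-1} mod 13^{i+2}, with f′(x) = 2x. Iterate:
  r_0 = 6 (mod 13)
  r_1 = 123 (mod 169)
  r_2 = 123 (mod 2197)
  r_3 = 13305 (mod 28561)
Final: r_3 = 13305, and one checks f(r_3) ≡ 0 mod 13^4.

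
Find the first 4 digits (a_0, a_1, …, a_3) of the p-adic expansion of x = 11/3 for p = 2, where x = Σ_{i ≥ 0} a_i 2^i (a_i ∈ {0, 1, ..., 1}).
(a_0, …, a_3) = (1, 0, 0, 1)

v_2(11/3) = 0 (numerator and denominator both coprime to 2), so x ∈ ℤ_2^×. Compute digits iteratively via a_i = x_i mod 2, x_{i+1} = (x_i − a_i)/2, with x_0 = x:
  x_0 = 11/3;  a_0 = 1;  x_1 = (x_0 − 1)/2 = 4/3
  x_1 = 4/3;  a_1 = 0;  x_2 = (x_1 − 0)/2 = 2/3
  x_2 = 2/3;  a_2 = 0;  x_3 = (x_2 − 0)/2 = 1/3
  x_3 = 1/3;  a_3 = 1;  x_4 = (x_3 − 1)/2 = -1/3
Digits: (1, 0, 0, 1).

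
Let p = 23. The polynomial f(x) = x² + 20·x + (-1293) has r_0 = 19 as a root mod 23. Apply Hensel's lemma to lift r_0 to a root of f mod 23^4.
r_3 = 3768 (mod 279841)

Hensel: r_{i+1} = r_i − f(r_i)·(f′(r_i))^{-1} mod 23^{i+2}, f′(x) = 2x + 20. Iterate:
  r_0 = 19 (mod 23)
  r_1 = 65 (mod 529)
  r_2 = 3768 (mod 12167)
  r_3 = 3768 (mod 279841)
Final: r = 3768 satisfies f(r) ≡ 0 mod 23^4.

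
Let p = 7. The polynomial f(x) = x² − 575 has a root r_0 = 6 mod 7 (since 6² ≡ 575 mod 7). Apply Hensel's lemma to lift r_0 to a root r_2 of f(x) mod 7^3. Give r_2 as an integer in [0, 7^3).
r_2 = 251 (mod 343)

Hensel's recurrence: r_{i+1} = r_i − f(r_i)·(f′(r_i))^{-1} mod 7^{i+2}, with f′(x) = 2x. Iterate:
  r_0 = 6 (mod 7)
  r_1 = 6 (mod 49)
  r_2 = 251 (mod 343)
Final: r_2 = 251, and one checks f(r_2) ≡ 0 mod 7^3.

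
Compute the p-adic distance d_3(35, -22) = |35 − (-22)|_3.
d_3(35, -22) = 1/3

Step 1 — x − y = 35 − (-22) = 57. Step 2 — v_3(57) = 1 (factor: 57 = (3^1 · 19); the sign does not affect v_p). Step 3 — |x − y|_3 = 3^{-1} = 1/3.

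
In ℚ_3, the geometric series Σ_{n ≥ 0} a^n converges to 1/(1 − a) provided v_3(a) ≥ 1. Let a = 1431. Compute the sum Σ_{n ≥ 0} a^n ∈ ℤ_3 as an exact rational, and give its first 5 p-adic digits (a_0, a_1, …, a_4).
Σ a^n = 1/(1 − a) = -1/1430;  first 5 digits = (1, 0, 0, 2, 2)

v_3(a) = 3 ≥ 1, so the series converges in ℤ_3 to 1/(1 − a) = 1/(1 − 1431) = -1/1430. Expand this rational in ℤ_3: compute digits iteratively via d_i = x_i mod 3, x_{i+1} = (x_i − d_i)/3. The first 5 digits are (1, 0, 0, 2, 2).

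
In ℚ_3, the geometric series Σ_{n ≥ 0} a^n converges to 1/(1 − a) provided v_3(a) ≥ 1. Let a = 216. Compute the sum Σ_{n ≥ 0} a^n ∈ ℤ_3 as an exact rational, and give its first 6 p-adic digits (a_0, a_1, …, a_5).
Σ a^n = 1/(1 − a) = -1/215;  first 6 digits = (1, 0, 0, 2, 2, 0)

v_3(a) = 3 ≥ 1, so the series converges in ℤ_3 to 1/(1 − a) = 1/(1 − 216) = -1/215. Expand this rational in ℤ_3: compute digits iteratively via d_i = x_i mod 3, x_{i+1} = (x_i − d_i)/3. The first 6 digits are (1, 0, 0, 2, 2, 0).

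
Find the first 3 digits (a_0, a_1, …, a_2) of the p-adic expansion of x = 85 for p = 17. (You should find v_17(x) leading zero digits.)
(a_0, …, a_2) = (0, 5, 0)

v_17(85) = 1, so a_0 = ... = a_0 = 0. Factor out: x = 17^1 · u with u = 5 a unit in ℤ_17. Expand u iteratively via a_{v+i} = u_i mod 17, u_{i+1} = (u_i − a_{v+i})/17:
  u_0 = 5;  a_1 = 5;  u_1 = (u_0 − 5)/17 = 0
  u_1 = 0;  a_2 = 0;  u_2 = (u_1 − 0)/17 = 0
Digits: (0, 5, 0).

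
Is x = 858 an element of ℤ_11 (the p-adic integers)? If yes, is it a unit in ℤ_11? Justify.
x ∈ ℤ_11 but not a unit; v_11(x) = 1 > 0

ℤ_11 = {x ∈ ℚ_11 : v_11(x) ≥ 0} and ℤ_11^× = {x ∈ ℤ_11 : v_11(x) = 0}. Here v_11(858) = v_11(num) − v_11(den) = 1; compare against these criteria.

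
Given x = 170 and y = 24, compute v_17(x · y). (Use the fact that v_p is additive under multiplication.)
v_17(4080) = 1

v_p(x) = 1 (factor: 170 = 17^1 · 10); v_p(y) = 0 (factor: 24 = 17^0 · 24). Additivity: v_p(xy) = v_p(x) + v_p(y) = 1 + 0 = 1. (Direct check: xy = 4080 = 17^1 · (240).)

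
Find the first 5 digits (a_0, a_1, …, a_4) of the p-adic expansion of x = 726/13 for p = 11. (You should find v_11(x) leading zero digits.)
(a_0, …, a_4) = (0, 0, 3, 4, 3)

v_11(726/13) = 2, so a_0 = ... = a_1 = 0. Factor out: x = 11^2 · u with u = 6/13 a unit in ℤ_11. Expand u iteratively via a_{v+i} = u_i mod 11, u_{i+1} = (u_i − a_{v+i})/11:
  u_0 = 6/13;  a_2 = 3;  u_1 = (u_0 − 3)/11 = -3/13
  u_1 = -3/13;  a_3 = 4;  u_2 = (u_1 − 4)/11 = -5/13
  u_2 = -5/13;  a_4 = 3;  u_3 = (u_2 − 3)/11 = -4/13
Digits: (0, 0, 3, 4, 3).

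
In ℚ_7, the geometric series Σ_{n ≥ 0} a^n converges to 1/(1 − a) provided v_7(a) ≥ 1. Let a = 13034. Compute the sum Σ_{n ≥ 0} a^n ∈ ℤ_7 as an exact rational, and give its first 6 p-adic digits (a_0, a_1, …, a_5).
Σ a^n = 1/(1 − a) = -1/13033;  first 6 digits = (1, 0, 0, 3, 5, 0)

v_7(a) = 3 ≥ 1, so the series converges in ℤ_7 to 1/(1 − a) = 1/(1 − 13034) = -1/13033. Expand this rational in ℤ_7: compute digits iteratively via d_i = x_i mod 7, x_{i+1} = (x_i − d_i)/7. The first 6 digits are (1, 0, 0, 3, 5, 0).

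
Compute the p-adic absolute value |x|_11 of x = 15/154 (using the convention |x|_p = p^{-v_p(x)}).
|15/154|_11 = 11

Step 1 — compute v_11(x) by factoring powers of 11 out of the numerator and denominator: v_11(15/154) = -1. Step 2 — apply |x|_p = p^{-v_p(x)} = 11^{1} = 11.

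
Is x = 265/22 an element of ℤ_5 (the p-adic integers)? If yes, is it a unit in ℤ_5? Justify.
x ∈ ℤ_5 but not a unit; v_5(x) = 1 > 0

ℤ_5 = {x ∈ ℚ_5 : v_5(x) ≥ 0} and ℤ_5^× = {x ∈ ℤ_5 : v_5(x) = 0}. Here v_5(265/22) = v_5(num) − v_5(den) = 1; compare against these criteria.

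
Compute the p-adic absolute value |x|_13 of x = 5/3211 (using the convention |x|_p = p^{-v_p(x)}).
|5/3211|_13 = 169

Step 1 — compute v_13(x) by factoring powers of 13 out of the numerator and denominator: v_13(5/3211) = -2. Step 2 — apply |x|_p = p^{-v_p(x)} = 13^{2} = 169.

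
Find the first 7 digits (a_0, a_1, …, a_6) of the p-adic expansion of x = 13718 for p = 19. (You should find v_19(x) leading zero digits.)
(a_0, …, a_6) = (0, 0, 0, 2, 0, 0, 0)

v_19(13718) = 3, so a_0 = ... = a_2 = 0. Factor out: x = 19^3 · u with u = 2 a unit in ℤ_19. Expand u iteratively via a_{v+i} = u_i mod 19, u_{i+1} = (u_i − a_{v+i})/19:
  u_0 = 2;  a_3 = 2;  u_1 = (u_0 − 2)/19 = 0
  u_1 = 0;  a_4 = 0;  u_2 = (u_1 − 0)/19 = 0
  u_2 = 0;  a_5 = 0;  u_3 = (u_2 − 0)/19 = 0
  u_3 = 0;  a_6 = 0;  u_4 = (u_3 − 0)/19 = 0
Digits: (0, 0, 0, 2, 0, 0, 0).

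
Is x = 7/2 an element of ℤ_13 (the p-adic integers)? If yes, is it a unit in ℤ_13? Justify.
x ∈ ℤ_13^× (unit); v_13(x) = 0

ℤ_13 = {x ∈ ℚ_13 : v_13(x) ≥ 0} and ℤ_13^× = {x ∈ ℤ_13 : v_13(x) = 0}. Here v_13(7/2) = v_13(num) − v_13(den) = 0; compare against these criteria.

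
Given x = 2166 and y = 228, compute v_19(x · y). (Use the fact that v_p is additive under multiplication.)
v_19(493848) = 3

v_p(x) = 2 (factor: 2166 = 19^2 · 6); v_p(y) = 1 (factor: 228 = 19^1 · 12). Additivity: v_p(xy) = v_p(x) + v_p(y) = 2 + 1 = 3. (Direct check: xy = 493848 = 19^3 · (72).)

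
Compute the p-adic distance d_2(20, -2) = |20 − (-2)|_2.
d_2(20, -2) = 1/2

Step 1 — x − y = 20 − (-2) = 22. Step 2 — v_2(22) = 1 (factor: 22 = (2^1 · 11); the sign does not affect v_p). Step 3 — |x − y|_2 = 2^{-1} = 1/2.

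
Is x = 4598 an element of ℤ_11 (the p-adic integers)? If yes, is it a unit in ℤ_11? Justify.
x ∈ ℤ_11 but not a unit; v_11(x) = 2 > 0

ℤ_11 = {x ∈ ℚ_11 : v_11(x) ≥ 0} and ℤ_11^× = {x ∈ ℤ_11 : v_11(x) = 0}. Here v_11(4598) = v_11(num) − v_11(den) = 2; compare against these criteria.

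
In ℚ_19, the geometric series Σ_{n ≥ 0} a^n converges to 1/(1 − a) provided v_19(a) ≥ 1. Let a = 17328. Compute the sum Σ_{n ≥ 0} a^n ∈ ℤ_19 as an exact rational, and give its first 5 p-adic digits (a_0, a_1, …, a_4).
Σ a^n = 1/(1 − a) = -1/17327;  first 5 digits = (1, 0, 10, 2, 5)

v_19(a) = 2 ≥ 1, so the series converges in ℤ_19 to 1/(1 − a) = 1/(1 − 17328) = -1/17327. Expand this rational in ℤ_19: compute digits iteratively via d_i = x_i mod 19, x_{i+1} = (x_i − d_i)/19. The first 5 digits are (1, 0, 10, 2, 5).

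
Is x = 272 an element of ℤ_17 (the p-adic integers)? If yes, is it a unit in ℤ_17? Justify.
x ∈ ℤ_17 but not a unit; v_17(x) = 1 > 0

ℤ_17 = {x ∈ ℚ_17 : v_17(x) ≥ 0} and ℤ_17^× = {x ∈ ℤ_17 : v_17(x) = 0}. Here v_17(272) = v_17(num) − v_17(den) = 1; compare against these criteria.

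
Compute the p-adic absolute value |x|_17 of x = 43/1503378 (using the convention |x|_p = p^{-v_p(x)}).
|43/1503378|_17 = 83521

Step 1 — compute v_17(x) by factoring powers of 17 out of the numerator and denominator: v_17(43/1503378) = -4. Step 2 — apply |x|_p = p^{-v_p(x)} = 17^{4} = 83521.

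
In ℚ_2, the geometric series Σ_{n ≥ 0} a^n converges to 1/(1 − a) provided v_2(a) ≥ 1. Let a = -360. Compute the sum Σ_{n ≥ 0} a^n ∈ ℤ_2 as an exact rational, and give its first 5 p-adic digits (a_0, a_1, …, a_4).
Σ a^n = 1/(1 − a) = 1/361;  first 5 digits = (1, 0, 0, 1, 1)

v_2(a) = 3 ≥ 1, so the series converges in ℤ_2 to 1/(1 − a) = 1/(1 − (-360)) = 1/361. Expand this rational in ℤ_2: compute digits iteratively via d_i = x_i mod 2, x_{i+1} = (x_i − d_i)/2. The first 5 digits are (1, 0, 0, 1, 1).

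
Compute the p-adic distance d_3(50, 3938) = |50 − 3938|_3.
d_3(50, 3938) = 1/243

Step 1 — x − y = 50 − 3938 = -3888. Step 2 — v_3(-3888) = 5 (factor: -3888 = −(3^5 · 16); the sign does not affect v_p). Step 3 — |x − y|_3 = 3^{-5} = 1/243.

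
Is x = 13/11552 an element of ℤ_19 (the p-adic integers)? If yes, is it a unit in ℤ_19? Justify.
x ∉ ℤ_19 (v_19(x) = -2 < 0)

ℤ_19 = {x ∈ ℚ_19 : v_19(x) ≥ 0} and ℤ_19^× = {x ∈ ℤ_19 : v_19(x) = 0}. Here v_19(13/11552) = v_19(num) − v_19(den) = -2; compare against these criteria.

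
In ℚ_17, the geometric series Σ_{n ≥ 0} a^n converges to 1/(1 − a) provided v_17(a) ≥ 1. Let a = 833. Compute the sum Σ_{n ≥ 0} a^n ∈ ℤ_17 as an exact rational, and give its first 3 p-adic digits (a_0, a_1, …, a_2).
Σ a^n = 1/(1 − a) = -1/832;  first 3 digits = (1, 15, 6)

v_17(a) = 1 ≥ 1, so the series converges in ℤ_17 to 1/(1 − a) = 1/(1 − 833) = -1/832. Expand this rational in ℤ_17: compute digits iteratively via d_i = x_i mod 17, x_{i+1} = (x_i − d_i)/17. The first 3 digits are (1, 15, 6).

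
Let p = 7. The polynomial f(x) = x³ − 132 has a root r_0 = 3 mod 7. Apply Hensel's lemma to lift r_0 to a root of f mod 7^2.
r_1 = 45 (mod 49)

Hensel: r_{i+1} = r_i − f(r_i)/f′(r_i) mod 7^{i+2}, where f′(x) = 3x². Iterate:
  r_0 = 3 (mod 7)
  r_1 = 45 (mod 49)
Final: r = 45 with f(r) ≡ 0 mod 7^2.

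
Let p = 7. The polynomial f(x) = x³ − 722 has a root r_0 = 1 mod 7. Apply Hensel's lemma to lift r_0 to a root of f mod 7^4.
r_3 = 1744 (mod 2401)

Hensel: r_{i+1} = r_i − f(r_i)/f′(r_i) mod 7^{i+2}, where f′(x) = 3x². Iterate:
  r_0 = 1 (mod 7)
  r_1 = 29 (mod 49)
  r_2 = 29 (mod 343)
  r_3 = 1744 (mod 2401)
Final: r = 1744 with f(r) ≡ 0 mod 7^4.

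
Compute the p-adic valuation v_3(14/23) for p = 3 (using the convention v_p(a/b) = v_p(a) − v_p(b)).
v_3(14/23) = 0

Factor powers of 3 from the numerator and denominator of the reduced fraction: 14 = 3^0 · 14 and 23 = 3^0 · 23. Apply v_p(a/b) = v_p(a) − v_p(b): v_3(14/23) = 0 − 0 = 0.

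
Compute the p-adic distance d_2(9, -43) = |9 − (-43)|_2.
d_2(9, -43) = 1/4

Step 1 — x − y = 9 − (-43) = 52. Step 2 — v_2(52) = 2 (factor: 52 = (2^2 · 13); the sign does not affect v_p). Step 3 — |x − y|_2 = 2^{-2} = 1/4.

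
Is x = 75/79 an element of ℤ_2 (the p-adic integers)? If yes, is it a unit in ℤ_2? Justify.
x ∈ ℤ_2^× (unit); v_2(x) = 0

ℤ_2 = {x ∈ ℚ_2 : v_2(x) ≥ 0} and ℤ_2^× = {x ∈ ℤ_2 : v_2(x) = 0}. Here v_2(75/79) = v_2(num) − v_2(den) = 0; compare against these criteria.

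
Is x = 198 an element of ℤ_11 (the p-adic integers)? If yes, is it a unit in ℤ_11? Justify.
x ∈ ℤ_11 but not a unit; v_11(x) = 1 > 0

ℤ_11 = {x ∈ ℚ_11 : v_11(x) ≥ 0} and ℤ_11^× = {x ∈ ℤ_11 : v_11(x) = 0}. Here v_11(198) = v_11(num) − v_11(den) = 1; compare against these criteria.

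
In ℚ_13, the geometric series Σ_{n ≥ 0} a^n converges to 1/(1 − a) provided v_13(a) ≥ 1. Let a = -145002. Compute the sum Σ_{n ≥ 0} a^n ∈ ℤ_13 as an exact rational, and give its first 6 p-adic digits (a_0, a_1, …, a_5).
Σ a^n = 1/(1 − a) = 1/145003;  first 6 digits = (1, 0, 0, 12, 7, 12)

v_13(a) = 3 ≥ 1, so the series converges in ℤ_13 to 1/(1 − a) = 1/(1 − (-145002)) = 1/145003. Expand this rational in ℤ_13: compute digits iteratively via d_i = x_i mod 13, x_{i+1} = (x_i − d_i)/13. The first 6 digits are (1, 0, 0, 12, 7, 12).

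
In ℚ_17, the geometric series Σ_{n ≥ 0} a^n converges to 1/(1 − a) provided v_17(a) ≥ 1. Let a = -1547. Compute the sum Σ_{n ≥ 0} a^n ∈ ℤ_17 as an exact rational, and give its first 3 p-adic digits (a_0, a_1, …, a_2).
Σ a^n = 1/(1 − a) = 1/1548;  first 3 digits = (1, 11, 13)

v_17(a) = 1 ≥ 1, so the series converges in ℤ_17 to 1/(1 − a) = 1/(1 − (-1547)) = 1/1548. Expand this rational in ℤ_17: compute digits iteratively via d_i = x_i mod 17, x_{i+1} = (x_i − d_i)/17. The first 3 digits are (1, 11, 13).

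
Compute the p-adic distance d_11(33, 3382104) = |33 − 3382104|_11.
d_11(33, 3382104) = 1/161051

Step 1 — x − y = 33 − 3382104 = -3382071. Step 2 — v_11(-3382071) = 5 (factor: -3382071 = −(11^5 · 21); the sign does not affect v_p). Step 3 — |x − y|_11 = 11^{-5} = 1/161051.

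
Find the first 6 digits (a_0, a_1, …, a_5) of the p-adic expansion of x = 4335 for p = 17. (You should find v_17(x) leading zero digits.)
(a_0, …, a_5) = (0, 0, 15, 0, 0, 0)

v_17(4335) = 2, so a_0 = ... = a_1 = 0. Factor out: x = 17^2 · u with u = 15 a unit in ℤ_17. Expand u iteratively via a_{v+i} = u_i mod 17, u_{i+1} = (u_i − a_{v+i})/17:
  u_0 = 15;  a_2 = 15;  u_1 = (u_0 − 15)/17 = 0
  u_1 = 0;  a_3 = 0;  u_2 = (u_1 − 0)/17 = 0
  u_2 = 0;  a_4 = 0;  u_3 = (u_2 − 0)/17 = 0
  u_3 = 0;  a_5 = 0;  u_4 = (u_3 − 0)/17 = 0
Digits: (0, 0, 15, 0, 0, 0).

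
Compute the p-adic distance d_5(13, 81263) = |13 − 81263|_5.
d_5(13, 81263) = 1/3125

Step 1 — x − y = 13 − 81263 = -81250. Step 2 — v_5(-81250) = 5 (factor: -81250 = −(5^5 · 26); the sign does not affect v_p). Step 3 — |x − y|_5 = 5^{-5} = 1/3125.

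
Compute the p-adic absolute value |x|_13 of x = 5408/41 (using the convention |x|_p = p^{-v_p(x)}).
|5408/41|_13 = 1/169

Step 1 — compute v_13(x) by factoring powers of 13 out of the numerator and denominator: v_13(5408/41) = 2. Step 2 — apply |x|_p = p^{-v_p(x)} = 13^{-2} = 1/169.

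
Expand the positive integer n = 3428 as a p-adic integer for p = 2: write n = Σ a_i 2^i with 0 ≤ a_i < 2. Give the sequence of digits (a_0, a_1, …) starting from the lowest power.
(a_0, a_1, …) = (0, 0, 1, 0, 0, 1, 1, 0, 1, 0, 1, 1)

Repeated division by 2 gives the digits low-to-high: 3428 = 1·2^2 + 1·2^5 + 1·2^6 + 1·2^8 + 1·2^10 + 1·2^11. Digit sequence: (0, 0, 1, 0, 0, 1, 1, 0, 1, 0, 1, 1).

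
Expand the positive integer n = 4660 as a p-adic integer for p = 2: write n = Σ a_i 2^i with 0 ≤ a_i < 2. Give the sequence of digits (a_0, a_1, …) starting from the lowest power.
(a_0, a_1, …) = (0, 0, 1, 0, 1, 1, 0, 0, 0, 1, 0, 0, 1)

Repeated division by 2 gives the digits low-to-high: 4660 = 1·2^2 + 1·2^4 + 1·2^5 + 1·2^9 + 1·2^12. Digit sequence: (0, 0, 1, 0, 1, 1, 0, 0, 0, 1, 0, 0, 1).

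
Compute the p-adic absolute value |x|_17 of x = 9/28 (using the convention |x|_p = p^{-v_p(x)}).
|9/28|_17 = 1

Step 1 — compute v_17(x) by factoring powers of 17 out of the numerator and denominator: v_17(9/28) = 0. Step 2 — apply |x|_p = p^{-v_p(x)} = 17^{0} = 1.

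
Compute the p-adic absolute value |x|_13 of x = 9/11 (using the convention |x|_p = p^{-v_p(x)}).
|9/11|_13 = 1

Step 1 — compute v_13(x) by factoring powers of 13 out of the numerator and denominator: v_13(9/11) = 0. Step 2 — apply |x|_p = p^{-v_p(x)} = 13^{0} = 1.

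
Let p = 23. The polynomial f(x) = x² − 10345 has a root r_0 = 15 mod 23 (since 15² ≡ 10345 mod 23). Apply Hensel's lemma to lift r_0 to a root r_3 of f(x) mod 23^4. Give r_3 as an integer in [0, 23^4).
r_3 = 171043 (mod 279841)

Hensel's recurrence: r_{i+1} = r_i − f(r_i)·(f′(r_i))^{-1} mod 23^{i+2}, with f′(x) = 2x. Iterate:
  r_0 = 15 (mod 23)
  r_1 = 176 (mod 529)
  r_2 = 705 (mod 12167)
  r_3 = 171043 (mod 279841)
Final: r_3 = 171043, and one checks f(r_3) ≡ 0 mod 23^4.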